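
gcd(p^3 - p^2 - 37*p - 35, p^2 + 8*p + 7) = p + 1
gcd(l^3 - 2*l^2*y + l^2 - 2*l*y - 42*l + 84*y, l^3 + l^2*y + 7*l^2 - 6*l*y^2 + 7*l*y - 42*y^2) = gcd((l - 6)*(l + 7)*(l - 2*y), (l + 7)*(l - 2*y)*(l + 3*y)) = -l^2 + 2*l*y - 7*l + 14*y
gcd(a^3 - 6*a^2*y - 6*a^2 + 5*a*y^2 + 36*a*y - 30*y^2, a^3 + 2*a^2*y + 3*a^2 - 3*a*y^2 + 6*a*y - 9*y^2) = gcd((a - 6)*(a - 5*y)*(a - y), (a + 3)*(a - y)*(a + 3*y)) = -a + y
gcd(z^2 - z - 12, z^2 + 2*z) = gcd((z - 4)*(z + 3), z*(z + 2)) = 1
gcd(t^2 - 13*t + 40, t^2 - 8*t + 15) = t - 5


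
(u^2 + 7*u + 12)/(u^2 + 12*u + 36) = (u^2 + 7*u + 12)/(u^2 + 12*u + 36)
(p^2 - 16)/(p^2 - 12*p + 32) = (p + 4)/(p - 8)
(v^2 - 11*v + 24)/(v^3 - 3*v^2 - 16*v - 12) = (-v^2 + 11*v - 24)/(-v^3 + 3*v^2 + 16*v + 12)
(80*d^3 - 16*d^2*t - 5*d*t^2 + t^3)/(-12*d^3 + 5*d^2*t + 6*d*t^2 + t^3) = (20*d^2 - 9*d*t + t^2)/(-3*d^2 + 2*d*t + t^2)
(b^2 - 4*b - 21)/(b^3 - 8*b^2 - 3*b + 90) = (b - 7)/(b^2 - 11*b + 30)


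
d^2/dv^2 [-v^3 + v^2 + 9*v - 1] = 2 - 6*v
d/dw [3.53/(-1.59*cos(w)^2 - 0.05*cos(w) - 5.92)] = -(11.2254*cos(w) + 0.1765)*sin(w)/(1.59*cos(w)^2 + 0.05*cos(w) + 5.92)^2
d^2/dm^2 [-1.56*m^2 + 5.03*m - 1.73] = -3.12000000000000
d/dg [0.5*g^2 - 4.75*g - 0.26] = 1.0*g - 4.75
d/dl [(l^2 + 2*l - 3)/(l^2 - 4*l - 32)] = 2*(-3*l^2 - 29*l - 38)/(l^4 - 8*l^3 - 48*l^2 + 256*l + 1024)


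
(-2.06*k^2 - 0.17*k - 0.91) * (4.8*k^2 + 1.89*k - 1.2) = -9.888*k^4 - 4.7094*k^3 - 2.2173*k^2 - 1.5159*k + 1.092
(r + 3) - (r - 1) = 4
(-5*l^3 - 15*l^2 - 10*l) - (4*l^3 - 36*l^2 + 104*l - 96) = -9*l^3 + 21*l^2 - 114*l + 96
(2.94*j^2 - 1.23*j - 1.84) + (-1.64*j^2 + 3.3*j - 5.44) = 1.3*j^2 + 2.07*j - 7.28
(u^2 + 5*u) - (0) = u^2 + 5*u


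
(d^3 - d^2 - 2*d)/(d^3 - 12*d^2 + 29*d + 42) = d*(d - 2)/(d^2 - 13*d + 42)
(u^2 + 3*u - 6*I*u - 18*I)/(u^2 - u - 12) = (u - 6*I)/(u - 4)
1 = 1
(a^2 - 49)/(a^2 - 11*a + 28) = (a + 7)/(a - 4)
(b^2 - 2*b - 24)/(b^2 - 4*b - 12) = (b + 4)/(b + 2)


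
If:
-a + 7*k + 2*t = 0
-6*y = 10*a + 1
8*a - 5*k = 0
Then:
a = -3*y/5 - 1/10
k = -24*y/25 - 4/25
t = 153*y/50 + 51/100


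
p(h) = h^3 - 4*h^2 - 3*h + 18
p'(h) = 3*h^2 - 8*h - 3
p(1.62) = 6.89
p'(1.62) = -8.09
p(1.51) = 7.79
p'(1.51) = -8.24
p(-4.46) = -136.90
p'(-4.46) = 92.35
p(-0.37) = 18.51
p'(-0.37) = 0.37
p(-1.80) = 4.61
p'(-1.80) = 21.12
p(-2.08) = -2.06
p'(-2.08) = 26.62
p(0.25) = 17.02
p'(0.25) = -4.81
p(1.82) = 5.32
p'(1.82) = -7.62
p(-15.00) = -4212.00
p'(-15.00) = 792.00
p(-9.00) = -1008.00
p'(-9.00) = 312.00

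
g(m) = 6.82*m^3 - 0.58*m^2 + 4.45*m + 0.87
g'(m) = 20.46*m^2 - 1.16*m + 4.45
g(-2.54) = -125.93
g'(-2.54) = 139.40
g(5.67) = 1250.63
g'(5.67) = 655.64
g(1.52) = 30.24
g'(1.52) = 49.96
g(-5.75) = -1340.44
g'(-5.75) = 687.58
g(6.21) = 1639.41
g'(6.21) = 786.27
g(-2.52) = -123.17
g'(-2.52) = 137.30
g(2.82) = 161.75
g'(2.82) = 163.88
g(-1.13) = -14.74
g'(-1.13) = 31.89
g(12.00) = 11755.71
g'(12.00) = 2936.77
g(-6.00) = -1519.83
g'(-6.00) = 747.97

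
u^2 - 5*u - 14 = (u - 7)*(u + 2)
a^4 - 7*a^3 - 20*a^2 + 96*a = a*(a - 8)*(a - 3)*(a + 4)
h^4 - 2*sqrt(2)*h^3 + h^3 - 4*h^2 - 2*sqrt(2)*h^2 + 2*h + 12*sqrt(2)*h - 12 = (h - 2)*(h + 3)*(h - sqrt(2))^2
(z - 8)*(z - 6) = z^2 - 14*z + 48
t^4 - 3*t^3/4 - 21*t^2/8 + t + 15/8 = (t - 3/2)*(t - 5/4)*(t + 1)^2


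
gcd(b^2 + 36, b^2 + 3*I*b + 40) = 1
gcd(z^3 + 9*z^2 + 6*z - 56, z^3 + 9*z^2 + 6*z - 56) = z^3 + 9*z^2 + 6*z - 56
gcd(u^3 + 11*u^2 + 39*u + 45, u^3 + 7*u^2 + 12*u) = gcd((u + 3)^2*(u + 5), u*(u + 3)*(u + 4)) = u + 3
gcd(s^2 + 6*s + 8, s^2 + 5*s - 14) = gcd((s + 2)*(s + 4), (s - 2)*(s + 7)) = 1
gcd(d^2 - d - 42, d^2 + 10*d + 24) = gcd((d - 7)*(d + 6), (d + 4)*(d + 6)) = d + 6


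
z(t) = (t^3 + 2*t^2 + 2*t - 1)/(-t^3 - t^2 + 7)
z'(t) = (3*t^2 + 2*t)*(t^3 + 2*t^2 + 2*t - 1)/(-t^3 - t^2 + 7)^2 + (3*t^2 + 4*t + 2)/(-t^3 - t^2 + 7)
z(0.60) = 0.18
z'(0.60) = 0.92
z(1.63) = 963.70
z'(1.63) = 877477.60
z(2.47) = -2.20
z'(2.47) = 1.48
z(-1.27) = -0.32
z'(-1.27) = 0.14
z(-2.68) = -0.59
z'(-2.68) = 0.17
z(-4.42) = -0.77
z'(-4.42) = 0.06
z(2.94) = -1.76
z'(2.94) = 0.60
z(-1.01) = -0.29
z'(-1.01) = 0.10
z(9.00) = -1.13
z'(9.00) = 0.02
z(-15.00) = -0.94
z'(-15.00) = 0.00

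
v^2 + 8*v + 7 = (v + 1)*(v + 7)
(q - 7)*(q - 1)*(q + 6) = q^3 - 2*q^2 - 41*q + 42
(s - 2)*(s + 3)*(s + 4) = s^3 + 5*s^2 - 2*s - 24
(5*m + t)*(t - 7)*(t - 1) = 5*m*t^2 - 40*m*t + 35*m + t^3 - 8*t^2 + 7*t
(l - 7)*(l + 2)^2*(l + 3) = l^4 - 33*l^2 - 100*l - 84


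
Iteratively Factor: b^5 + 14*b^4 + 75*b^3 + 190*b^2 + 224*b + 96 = (b + 4)*(b^4 + 10*b^3 + 35*b^2 + 50*b + 24) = (b + 3)*(b + 4)*(b^3 + 7*b^2 + 14*b + 8) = (b + 1)*(b + 3)*(b + 4)*(b^2 + 6*b + 8) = (b + 1)*(b + 3)*(b + 4)^2*(b + 2)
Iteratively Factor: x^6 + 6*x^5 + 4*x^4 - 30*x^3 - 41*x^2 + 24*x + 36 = (x + 3)*(x^5 + 3*x^4 - 5*x^3 - 15*x^2 + 4*x + 12) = (x + 1)*(x + 3)*(x^4 + 2*x^3 - 7*x^2 - 8*x + 12) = (x + 1)*(x + 3)^2*(x^3 - x^2 - 4*x + 4) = (x - 2)*(x + 1)*(x + 3)^2*(x^2 + x - 2) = (x - 2)*(x - 1)*(x + 1)*(x + 3)^2*(x + 2)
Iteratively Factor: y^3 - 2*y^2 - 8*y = (y - 4)*(y^2 + 2*y) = (y - 4)*(y + 2)*(y)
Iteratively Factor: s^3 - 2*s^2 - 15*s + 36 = (s + 4)*(s^2 - 6*s + 9) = (s - 3)*(s + 4)*(s - 3)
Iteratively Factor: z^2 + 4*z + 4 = (z + 2)*(z + 2)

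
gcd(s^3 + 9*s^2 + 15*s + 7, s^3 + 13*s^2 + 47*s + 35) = s^2 + 8*s + 7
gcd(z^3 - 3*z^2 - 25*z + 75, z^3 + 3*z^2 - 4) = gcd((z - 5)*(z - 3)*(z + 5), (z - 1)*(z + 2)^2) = 1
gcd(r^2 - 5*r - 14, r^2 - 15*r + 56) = r - 7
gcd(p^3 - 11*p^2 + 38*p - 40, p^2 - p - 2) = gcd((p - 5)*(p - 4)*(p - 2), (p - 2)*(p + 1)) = p - 2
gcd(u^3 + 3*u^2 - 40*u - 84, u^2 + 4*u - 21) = u + 7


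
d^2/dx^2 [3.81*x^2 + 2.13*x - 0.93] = 7.62000000000000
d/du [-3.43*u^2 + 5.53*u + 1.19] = 5.53 - 6.86*u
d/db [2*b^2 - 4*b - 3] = 4*b - 4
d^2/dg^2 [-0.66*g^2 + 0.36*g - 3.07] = -1.32000000000000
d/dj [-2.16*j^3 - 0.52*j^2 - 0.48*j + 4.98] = -6.48*j^2 - 1.04*j - 0.48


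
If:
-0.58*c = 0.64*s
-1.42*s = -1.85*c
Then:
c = 0.00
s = 0.00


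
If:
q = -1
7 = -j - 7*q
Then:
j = 0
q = -1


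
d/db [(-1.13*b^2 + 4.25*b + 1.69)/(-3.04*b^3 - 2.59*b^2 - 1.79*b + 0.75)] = (-3.4352*b^4 + 25.84*b^3 + 28.443*b^2 + 7.0592*b + 6.2126)/(9.2416*b^6 + 15.7472*b^5 + 17.5913*b^4 + 4.7122*b^3 - 0.6809*b^2 - 2.685*b + 0.5625)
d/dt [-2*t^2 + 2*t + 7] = 2 - 4*t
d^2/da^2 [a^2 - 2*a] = 2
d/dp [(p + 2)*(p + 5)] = 2*p + 7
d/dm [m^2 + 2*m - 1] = 2*m + 2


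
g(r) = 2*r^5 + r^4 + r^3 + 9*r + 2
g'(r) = 10*r^4 + 4*r^3 + 3*r^2 + 9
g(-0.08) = 1.28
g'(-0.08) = 9.02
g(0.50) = 6.75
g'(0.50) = 10.88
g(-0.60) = -3.64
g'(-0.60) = 10.51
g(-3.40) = -842.98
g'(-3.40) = 1222.80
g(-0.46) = -2.23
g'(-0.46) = 9.69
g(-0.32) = -0.91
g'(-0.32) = 9.28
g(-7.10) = -33963.23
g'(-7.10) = 24140.27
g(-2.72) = -285.63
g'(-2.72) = 498.06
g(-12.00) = -478762.00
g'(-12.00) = 200889.00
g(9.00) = 125471.00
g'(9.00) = 68778.00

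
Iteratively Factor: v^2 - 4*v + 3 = (v - 1)*(v - 3)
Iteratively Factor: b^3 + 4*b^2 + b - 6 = (b + 2)*(b^2 + 2*b - 3) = (b + 2)*(b + 3)*(b - 1)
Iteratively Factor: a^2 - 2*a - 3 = (a + 1)*(a - 3)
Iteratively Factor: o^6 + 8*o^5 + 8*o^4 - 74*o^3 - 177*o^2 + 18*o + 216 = (o + 4)*(o^5 + 4*o^4 - 8*o^3 - 42*o^2 - 9*o + 54) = (o - 3)*(o + 4)*(o^4 + 7*o^3 + 13*o^2 - 3*o - 18) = (o - 3)*(o + 3)*(o + 4)*(o^3 + 4*o^2 + o - 6) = (o - 3)*(o - 1)*(o + 3)*(o + 4)*(o^2 + 5*o + 6) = (o - 3)*(o - 1)*(o + 3)^2*(o + 4)*(o + 2)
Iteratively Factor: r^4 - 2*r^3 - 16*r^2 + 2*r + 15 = (r - 1)*(r^3 - r^2 - 17*r - 15) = (r - 5)*(r - 1)*(r^2 + 4*r + 3) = (r - 5)*(r - 1)*(r + 3)*(r + 1)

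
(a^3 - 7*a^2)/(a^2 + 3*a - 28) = a^2*(a - 7)/(a^2 + 3*a - 28)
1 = 1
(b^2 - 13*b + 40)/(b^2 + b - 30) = (b - 8)/(b + 6)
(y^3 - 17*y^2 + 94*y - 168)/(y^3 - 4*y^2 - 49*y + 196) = (y - 6)/(y + 7)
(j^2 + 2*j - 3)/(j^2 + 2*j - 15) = (j^2 + 2*j - 3)/(j^2 + 2*j - 15)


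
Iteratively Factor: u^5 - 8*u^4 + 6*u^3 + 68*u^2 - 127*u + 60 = (u - 4)*(u^4 - 4*u^3 - 10*u^2 + 28*u - 15) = (u - 5)*(u - 4)*(u^3 + u^2 - 5*u + 3) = (u - 5)*(u - 4)*(u + 3)*(u^2 - 2*u + 1) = (u - 5)*(u - 4)*(u - 1)*(u + 3)*(u - 1)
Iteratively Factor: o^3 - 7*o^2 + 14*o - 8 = (o - 2)*(o^2 - 5*o + 4) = (o - 2)*(o - 1)*(o - 4)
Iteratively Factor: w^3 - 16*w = (w - 4)*(w^2 + 4*w) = w*(w - 4)*(w + 4)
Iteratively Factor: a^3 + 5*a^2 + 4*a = (a)*(a^2 + 5*a + 4) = a*(a + 4)*(a + 1)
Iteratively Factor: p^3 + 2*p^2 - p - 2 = (p + 2)*(p^2 - 1) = (p - 1)*(p + 2)*(p + 1)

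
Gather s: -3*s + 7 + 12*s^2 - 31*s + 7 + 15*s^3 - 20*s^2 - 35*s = 15*s^3 - 8*s^2 - 69*s + 14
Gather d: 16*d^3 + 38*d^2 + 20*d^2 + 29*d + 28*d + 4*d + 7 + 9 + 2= 16*d^3 + 58*d^2 + 61*d + 18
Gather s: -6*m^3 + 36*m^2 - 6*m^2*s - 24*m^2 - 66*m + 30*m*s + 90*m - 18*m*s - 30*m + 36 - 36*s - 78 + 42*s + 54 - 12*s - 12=-6*m^3 + 12*m^2 - 6*m + s*(-6*m^2 + 12*m - 6)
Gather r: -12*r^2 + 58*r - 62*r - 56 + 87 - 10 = -12*r^2 - 4*r + 21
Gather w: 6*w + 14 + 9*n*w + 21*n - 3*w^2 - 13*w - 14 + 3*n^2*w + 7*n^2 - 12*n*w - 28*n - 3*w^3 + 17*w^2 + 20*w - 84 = 7*n^2 - 7*n - 3*w^3 + 14*w^2 + w*(3*n^2 - 3*n + 13) - 84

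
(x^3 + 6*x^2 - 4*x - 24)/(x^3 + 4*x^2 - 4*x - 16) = (x + 6)/(x + 4)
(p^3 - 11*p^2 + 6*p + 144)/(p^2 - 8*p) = p - 3 - 18/p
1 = 1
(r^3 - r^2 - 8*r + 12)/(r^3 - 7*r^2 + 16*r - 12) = (r + 3)/(r - 3)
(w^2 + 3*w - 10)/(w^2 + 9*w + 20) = (w - 2)/(w + 4)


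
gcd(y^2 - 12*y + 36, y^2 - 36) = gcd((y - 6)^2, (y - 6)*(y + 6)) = y - 6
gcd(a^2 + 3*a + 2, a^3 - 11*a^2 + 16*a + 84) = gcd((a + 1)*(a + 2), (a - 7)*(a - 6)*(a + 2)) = a + 2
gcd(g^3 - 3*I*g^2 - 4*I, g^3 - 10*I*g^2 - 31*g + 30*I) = g - 2*I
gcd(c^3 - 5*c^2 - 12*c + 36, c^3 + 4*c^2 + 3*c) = c + 3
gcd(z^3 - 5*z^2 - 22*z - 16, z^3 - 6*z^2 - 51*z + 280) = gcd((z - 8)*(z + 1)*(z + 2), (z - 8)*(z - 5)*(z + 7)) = z - 8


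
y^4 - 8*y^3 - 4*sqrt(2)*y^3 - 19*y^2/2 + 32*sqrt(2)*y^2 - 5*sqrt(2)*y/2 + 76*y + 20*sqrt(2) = (y - 8)*(y - 5*sqrt(2))*(sqrt(2)*y/2 + 1/2)*(sqrt(2)*y + 1)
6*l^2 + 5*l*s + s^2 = (2*l + s)*(3*l + s)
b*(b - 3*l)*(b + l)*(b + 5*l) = b^4 + 3*b^3*l - 13*b^2*l^2 - 15*b*l^3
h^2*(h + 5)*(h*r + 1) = h^4*r + 5*h^3*r + h^3 + 5*h^2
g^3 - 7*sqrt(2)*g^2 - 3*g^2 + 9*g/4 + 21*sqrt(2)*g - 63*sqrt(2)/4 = (g - 3/2)^2*(g - 7*sqrt(2))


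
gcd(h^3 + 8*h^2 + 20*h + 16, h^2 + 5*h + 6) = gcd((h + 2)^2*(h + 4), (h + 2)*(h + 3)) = h + 2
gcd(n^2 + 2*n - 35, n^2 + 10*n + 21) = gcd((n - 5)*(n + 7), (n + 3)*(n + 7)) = n + 7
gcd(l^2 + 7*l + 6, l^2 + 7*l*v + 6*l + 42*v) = l + 6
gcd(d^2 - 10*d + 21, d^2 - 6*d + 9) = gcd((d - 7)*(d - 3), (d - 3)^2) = d - 3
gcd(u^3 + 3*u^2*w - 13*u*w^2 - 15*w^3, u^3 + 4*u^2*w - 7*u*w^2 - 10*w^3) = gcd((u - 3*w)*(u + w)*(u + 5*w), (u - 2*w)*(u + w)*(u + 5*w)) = u^2 + 6*u*w + 5*w^2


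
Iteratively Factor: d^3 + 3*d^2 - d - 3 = (d - 1)*(d^2 + 4*d + 3) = (d - 1)*(d + 1)*(d + 3)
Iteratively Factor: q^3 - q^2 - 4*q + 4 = (q - 2)*(q^2 + q - 2) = (q - 2)*(q - 1)*(q + 2)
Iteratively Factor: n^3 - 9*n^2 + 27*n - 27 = (n - 3)*(n^2 - 6*n + 9) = (n - 3)^2*(n - 3)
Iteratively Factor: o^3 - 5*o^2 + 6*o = (o)*(o^2 - 5*o + 6) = o*(o - 3)*(o - 2)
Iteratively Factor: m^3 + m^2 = (m)*(m^2 + m) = m^2*(m + 1)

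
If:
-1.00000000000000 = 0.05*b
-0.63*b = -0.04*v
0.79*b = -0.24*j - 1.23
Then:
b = -20.00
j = 60.71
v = -315.00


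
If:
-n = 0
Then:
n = 0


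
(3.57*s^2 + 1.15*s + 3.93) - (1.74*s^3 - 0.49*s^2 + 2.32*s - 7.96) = -1.74*s^3 + 4.06*s^2 - 1.17*s + 11.89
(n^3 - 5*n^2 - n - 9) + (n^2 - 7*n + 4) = n^3 - 4*n^2 - 8*n - 5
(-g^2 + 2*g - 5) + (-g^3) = -g^3 - g^2 + 2*g - 5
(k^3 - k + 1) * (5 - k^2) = -k^5 + 6*k^3 - k^2 - 5*k + 5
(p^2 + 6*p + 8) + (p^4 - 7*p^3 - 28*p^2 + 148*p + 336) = p^4 - 7*p^3 - 27*p^2 + 154*p + 344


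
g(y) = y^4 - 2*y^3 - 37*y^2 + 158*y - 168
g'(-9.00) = -2578.00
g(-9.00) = 3432.00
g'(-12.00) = -6730.00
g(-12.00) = 16800.00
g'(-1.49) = 241.71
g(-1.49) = -474.02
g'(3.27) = -8.27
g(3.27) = -2.57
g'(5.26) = 184.88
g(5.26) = 113.81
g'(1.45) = 50.28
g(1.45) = -18.37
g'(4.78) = 104.05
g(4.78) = 45.47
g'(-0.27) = 177.46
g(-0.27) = -213.31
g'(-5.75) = -375.31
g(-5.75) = -826.46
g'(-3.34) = 189.19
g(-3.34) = -909.51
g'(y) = 4*y^3 - 6*y^2 - 74*y + 158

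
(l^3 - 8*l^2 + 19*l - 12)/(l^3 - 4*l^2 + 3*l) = (l - 4)/l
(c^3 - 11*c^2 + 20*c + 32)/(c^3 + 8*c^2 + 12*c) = (c^3 - 11*c^2 + 20*c + 32)/(c*(c^2 + 8*c + 12))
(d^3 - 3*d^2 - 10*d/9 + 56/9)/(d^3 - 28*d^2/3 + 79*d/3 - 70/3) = (d + 4/3)/(d - 5)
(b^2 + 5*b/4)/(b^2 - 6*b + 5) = b*(4*b + 5)/(4*(b^2 - 6*b + 5))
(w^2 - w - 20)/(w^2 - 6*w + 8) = (w^2 - w - 20)/(w^2 - 6*w + 8)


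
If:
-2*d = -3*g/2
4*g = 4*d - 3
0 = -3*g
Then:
No Solution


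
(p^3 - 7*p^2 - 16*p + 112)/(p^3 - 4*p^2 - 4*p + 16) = (p^2 - 3*p - 28)/(p^2 - 4)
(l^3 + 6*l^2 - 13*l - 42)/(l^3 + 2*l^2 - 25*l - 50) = (l^2 + 4*l - 21)/(l^2 - 25)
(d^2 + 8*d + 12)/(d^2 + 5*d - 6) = (d + 2)/(d - 1)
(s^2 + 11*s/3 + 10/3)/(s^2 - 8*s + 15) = (3*s^2 + 11*s + 10)/(3*(s^2 - 8*s + 15))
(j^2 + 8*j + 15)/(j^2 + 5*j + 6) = (j + 5)/(j + 2)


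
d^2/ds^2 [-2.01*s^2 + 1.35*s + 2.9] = -4.02000000000000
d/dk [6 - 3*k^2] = -6*k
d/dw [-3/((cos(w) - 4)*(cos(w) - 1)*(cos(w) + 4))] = 3*(3*sin(w)^2 + 2*cos(w) + 13)*sin(w)/((cos(w) - 4)^2*(cos(w) - 1)^2*(cos(w) + 4)^2)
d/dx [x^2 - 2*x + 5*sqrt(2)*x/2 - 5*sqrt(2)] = 2*x - 2 + 5*sqrt(2)/2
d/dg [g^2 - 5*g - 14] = 2*g - 5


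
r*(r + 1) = r^2 + r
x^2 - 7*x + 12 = (x - 4)*(x - 3)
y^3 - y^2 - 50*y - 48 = (y - 8)*(y + 1)*(y + 6)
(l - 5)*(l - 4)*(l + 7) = l^3 - 2*l^2 - 43*l + 140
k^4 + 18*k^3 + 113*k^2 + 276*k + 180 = (k + 1)*(k + 5)*(k + 6)^2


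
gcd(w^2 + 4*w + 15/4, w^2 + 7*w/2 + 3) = w + 3/2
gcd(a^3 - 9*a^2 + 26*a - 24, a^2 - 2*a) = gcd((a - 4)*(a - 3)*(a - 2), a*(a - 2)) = a - 2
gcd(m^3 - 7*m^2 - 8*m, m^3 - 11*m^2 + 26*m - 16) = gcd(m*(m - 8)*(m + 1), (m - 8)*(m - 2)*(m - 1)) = m - 8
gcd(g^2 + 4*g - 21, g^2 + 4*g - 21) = g^2 + 4*g - 21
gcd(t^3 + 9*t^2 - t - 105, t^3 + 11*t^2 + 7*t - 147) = t^2 + 4*t - 21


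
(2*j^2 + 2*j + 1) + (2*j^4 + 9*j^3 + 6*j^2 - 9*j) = 2*j^4 + 9*j^3 + 8*j^2 - 7*j + 1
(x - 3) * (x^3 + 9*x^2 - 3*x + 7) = x^4 + 6*x^3 - 30*x^2 + 16*x - 21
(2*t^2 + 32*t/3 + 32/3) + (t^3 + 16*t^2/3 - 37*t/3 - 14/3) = t^3 + 22*t^2/3 - 5*t/3 + 6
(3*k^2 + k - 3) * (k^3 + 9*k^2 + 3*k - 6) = 3*k^5 + 28*k^4 + 15*k^3 - 42*k^2 - 15*k + 18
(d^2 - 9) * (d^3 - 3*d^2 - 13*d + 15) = d^5 - 3*d^4 - 22*d^3 + 42*d^2 + 117*d - 135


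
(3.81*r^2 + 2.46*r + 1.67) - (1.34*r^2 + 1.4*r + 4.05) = 2.47*r^2 + 1.06*r - 2.38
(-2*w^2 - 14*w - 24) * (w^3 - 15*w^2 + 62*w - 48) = -2*w^5 + 16*w^4 + 62*w^3 - 412*w^2 - 816*w + 1152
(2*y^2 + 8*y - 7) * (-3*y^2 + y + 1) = -6*y^4 - 22*y^3 + 31*y^2 + y - 7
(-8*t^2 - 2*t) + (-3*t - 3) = -8*t^2 - 5*t - 3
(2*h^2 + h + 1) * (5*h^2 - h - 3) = 10*h^4 + 3*h^3 - 2*h^2 - 4*h - 3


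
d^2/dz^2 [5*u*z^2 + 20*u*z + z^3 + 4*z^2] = 10*u + 6*z + 8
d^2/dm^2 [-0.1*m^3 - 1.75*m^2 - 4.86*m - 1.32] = -0.6*m - 3.5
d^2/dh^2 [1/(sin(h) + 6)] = (6*sin(h) + cos(h)^2 + 1)/(sin(h) + 6)^3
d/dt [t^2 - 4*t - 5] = 2*t - 4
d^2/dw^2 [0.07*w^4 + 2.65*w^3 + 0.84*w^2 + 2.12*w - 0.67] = 0.84*w^2 + 15.9*w + 1.68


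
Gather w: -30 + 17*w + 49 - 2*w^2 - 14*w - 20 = -2*w^2 + 3*w - 1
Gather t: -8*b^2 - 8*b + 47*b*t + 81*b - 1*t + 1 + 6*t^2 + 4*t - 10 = -8*b^2 + 73*b + 6*t^2 + t*(47*b + 3) - 9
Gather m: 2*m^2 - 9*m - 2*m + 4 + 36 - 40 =2*m^2 - 11*m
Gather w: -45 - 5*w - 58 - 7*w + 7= -12*w - 96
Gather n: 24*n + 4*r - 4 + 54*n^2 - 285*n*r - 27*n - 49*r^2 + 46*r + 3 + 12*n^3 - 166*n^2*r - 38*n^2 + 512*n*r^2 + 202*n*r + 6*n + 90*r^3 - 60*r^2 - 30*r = 12*n^3 + n^2*(16 - 166*r) + n*(512*r^2 - 83*r + 3) + 90*r^3 - 109*r^2 + 20*r - 1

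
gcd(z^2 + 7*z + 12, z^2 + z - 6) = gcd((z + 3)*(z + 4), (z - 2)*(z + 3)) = z + 3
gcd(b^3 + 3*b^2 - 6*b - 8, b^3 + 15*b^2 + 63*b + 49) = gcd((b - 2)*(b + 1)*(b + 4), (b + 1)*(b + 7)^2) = b + 1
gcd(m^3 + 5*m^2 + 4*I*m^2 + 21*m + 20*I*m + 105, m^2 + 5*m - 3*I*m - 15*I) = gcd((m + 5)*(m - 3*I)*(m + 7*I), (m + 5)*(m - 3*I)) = m^2 + m*(5 - 3*I) - 15*I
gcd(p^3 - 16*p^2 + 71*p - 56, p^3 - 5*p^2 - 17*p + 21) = p^2 - 8*p + 7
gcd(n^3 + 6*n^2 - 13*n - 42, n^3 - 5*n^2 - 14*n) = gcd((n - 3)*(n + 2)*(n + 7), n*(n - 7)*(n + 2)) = n + 2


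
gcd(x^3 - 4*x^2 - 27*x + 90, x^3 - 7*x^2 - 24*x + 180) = x^2 - x - 30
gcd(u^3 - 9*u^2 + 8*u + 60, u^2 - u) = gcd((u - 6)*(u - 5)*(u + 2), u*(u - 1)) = 1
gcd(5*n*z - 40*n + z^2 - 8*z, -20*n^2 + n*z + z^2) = 5*n + z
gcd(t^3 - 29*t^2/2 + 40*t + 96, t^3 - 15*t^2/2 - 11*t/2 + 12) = t^2 - 13*t/2 - 12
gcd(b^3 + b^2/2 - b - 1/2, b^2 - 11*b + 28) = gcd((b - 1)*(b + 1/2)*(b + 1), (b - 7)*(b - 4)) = 1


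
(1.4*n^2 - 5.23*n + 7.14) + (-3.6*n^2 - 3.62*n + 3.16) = -2.2*n^2 - 8.85*n + 10.3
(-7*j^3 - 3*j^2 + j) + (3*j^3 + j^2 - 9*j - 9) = -4*j^3 - 2*j^2 - 8*j - 9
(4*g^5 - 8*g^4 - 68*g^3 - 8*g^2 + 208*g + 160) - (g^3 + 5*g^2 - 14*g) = 4*g^5 - 8*g^4 - 69*g^3 - 13*g^2 + 222*g + 160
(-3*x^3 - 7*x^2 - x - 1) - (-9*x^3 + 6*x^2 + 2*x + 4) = 6*x^3 - 13*x^2 - 3*x - 5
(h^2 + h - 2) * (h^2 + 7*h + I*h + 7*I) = h^4 + 8*h^3 + I*h^3 + 5*h^2 + 8*I*h^2 - 14*h + 5*I*h - 14*I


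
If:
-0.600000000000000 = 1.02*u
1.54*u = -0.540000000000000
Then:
No Solution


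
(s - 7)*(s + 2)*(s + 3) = s^3 - 2*s^2 - 29*s - 42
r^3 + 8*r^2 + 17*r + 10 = (r + 1)*(r + 2)*(r + 5)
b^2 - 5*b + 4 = (b - 4)*(b - 1)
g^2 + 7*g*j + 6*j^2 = (g + j)*(g + 6*j)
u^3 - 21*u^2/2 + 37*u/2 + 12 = (u - 8)*(u - 3)*(u + 1/2)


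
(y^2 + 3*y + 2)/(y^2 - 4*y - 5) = (y + 2)/(y - 5)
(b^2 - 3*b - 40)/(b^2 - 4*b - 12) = (-b^2 + 3*b + 40)/(-b^2 + 4*b + 12)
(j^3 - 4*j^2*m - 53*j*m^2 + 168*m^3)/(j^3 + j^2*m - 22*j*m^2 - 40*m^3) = (j^3 - 4*j^2*m - 53*j*m^2 + 168*m^3)/(j^3 + j^2*m - 22*j*m^2 - 40*m^3)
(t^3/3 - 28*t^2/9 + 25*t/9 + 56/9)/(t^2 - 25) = (3*t^3 - 28*t^2 + 25*t + 56)/(9*(t^2 - 25))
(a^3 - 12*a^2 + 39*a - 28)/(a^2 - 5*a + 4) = a - 7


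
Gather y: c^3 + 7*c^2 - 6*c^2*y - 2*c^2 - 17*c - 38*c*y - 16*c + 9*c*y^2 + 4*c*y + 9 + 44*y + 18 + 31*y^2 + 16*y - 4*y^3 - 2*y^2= c^3 + 5*c^2 - 33*c - 4*y^3 + y^2*(9*c + 29) + y*(-6*c^2 - 34*c + 60) + 27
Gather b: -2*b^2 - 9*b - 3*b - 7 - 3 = -2*b^2 - 12*b - 10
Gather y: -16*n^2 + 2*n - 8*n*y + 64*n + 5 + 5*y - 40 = -16*n^2 + 66*n + y*(5 - 8*n) - 35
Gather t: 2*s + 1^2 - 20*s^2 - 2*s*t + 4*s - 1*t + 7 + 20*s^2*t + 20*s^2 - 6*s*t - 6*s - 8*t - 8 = t*(20*s^2 - 8*s - 9)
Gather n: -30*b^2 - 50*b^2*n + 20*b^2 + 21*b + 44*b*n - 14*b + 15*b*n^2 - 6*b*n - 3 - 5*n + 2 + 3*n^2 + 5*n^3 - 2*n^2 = -10*b^2 + 7*b + 5*n^3 + n^2*(15*b + 1) + n*(-50*b^2 + 38*b - 5) - 1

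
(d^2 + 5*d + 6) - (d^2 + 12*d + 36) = -7*d - 30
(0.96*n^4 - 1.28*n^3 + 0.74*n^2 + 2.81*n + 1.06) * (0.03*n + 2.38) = 0.0288*n^5 + 2.2464*n^4 - 3.0242*n^3 + 1.8455*n^2 + 6.7196*n + 2.5228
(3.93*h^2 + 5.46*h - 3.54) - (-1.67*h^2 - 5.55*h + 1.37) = 5.6*h^2 + 11.01*h - 4.91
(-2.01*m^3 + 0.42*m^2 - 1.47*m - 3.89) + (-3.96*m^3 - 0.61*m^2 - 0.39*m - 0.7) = -5.97*m^3 - 0.19*m^2 - 1.86*m - 4.59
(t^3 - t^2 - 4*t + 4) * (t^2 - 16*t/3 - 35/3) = t^5 - 19*t^4/3 - 31*t^3/3 + 37*t^2 + 76*t/3 - 140/3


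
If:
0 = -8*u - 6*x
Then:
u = -3*x/4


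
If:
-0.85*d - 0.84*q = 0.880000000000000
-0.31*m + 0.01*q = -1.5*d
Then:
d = -0.988235294117647*q - 1.03529411764706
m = -4.74952561669829*q - 5.00948766603416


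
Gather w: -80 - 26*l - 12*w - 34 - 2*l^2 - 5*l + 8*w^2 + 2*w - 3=-2*l^2 - 31*l + 8*w^2 - 10*w - 117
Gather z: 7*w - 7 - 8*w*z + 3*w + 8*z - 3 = 10*w + z*(8 - 8*w) - 10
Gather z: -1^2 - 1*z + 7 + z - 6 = 0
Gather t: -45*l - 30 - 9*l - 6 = -54*l - 36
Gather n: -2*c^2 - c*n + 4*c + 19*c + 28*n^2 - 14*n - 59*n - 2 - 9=-2*c^2 + 23*c + 28*n^2 + n*(-c - 73) - 11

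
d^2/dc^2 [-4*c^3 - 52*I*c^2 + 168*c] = -24*c - 104*I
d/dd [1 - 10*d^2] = -20*d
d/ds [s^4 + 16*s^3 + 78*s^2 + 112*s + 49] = 4*s^3 + 48*s^2 + 156*s + 112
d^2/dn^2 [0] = 0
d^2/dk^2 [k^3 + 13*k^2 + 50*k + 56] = 6*k + 26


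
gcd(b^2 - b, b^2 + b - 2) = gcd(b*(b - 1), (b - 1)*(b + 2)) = b - 1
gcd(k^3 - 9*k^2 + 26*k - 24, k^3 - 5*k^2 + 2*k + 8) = k^2 - 6*k + 8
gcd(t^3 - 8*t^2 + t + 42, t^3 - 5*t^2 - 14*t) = t^2 - 5*t - 14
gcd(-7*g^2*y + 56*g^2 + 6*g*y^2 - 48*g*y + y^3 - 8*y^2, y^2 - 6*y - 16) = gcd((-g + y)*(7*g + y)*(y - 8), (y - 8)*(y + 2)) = y - 8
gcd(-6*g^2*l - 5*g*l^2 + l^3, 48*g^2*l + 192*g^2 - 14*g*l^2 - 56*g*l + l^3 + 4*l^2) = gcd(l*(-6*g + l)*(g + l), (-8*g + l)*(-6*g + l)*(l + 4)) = 6*g - l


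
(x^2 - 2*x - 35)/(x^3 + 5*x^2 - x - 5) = (x - 7)/(x^2 - 1)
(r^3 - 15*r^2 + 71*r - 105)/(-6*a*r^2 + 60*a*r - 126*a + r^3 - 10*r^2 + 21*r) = (r - 5)/(-6*a + r)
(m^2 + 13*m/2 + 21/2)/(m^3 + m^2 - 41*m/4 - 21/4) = 2*(m + 3)/(2*m^2 - 5*m - 3)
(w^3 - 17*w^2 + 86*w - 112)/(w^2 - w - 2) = (w^2 - 15*w + 56)/(w + 1)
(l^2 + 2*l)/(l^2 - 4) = l/(l - 2)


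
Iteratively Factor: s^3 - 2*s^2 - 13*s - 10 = (s + 1)*(s^2 - 3*s - 10) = (s + 1)*(s + 2)*(s - 5)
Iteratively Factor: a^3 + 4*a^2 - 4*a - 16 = (a + 2)*(a^2 + 2*a - 8) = (a - 2)*(a + 2)*(a + 4)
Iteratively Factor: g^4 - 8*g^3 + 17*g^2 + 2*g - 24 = (g - 2)*(g^3 - 6*g^2 + 5*g + 12) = (g - 4)*(g - 2)*(g^2 - 2*g - 3) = (g - 4)*(g - 2)*(g + 1)*(g - 3)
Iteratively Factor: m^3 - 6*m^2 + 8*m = (m - 4)*(m^2 - 2*m) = (m - 4)*(m - 2)*(m)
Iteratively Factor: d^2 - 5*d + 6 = (d - 2)*(d - 3)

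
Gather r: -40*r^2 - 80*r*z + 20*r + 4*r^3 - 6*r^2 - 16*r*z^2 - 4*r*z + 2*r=4*r^3 - 46*r^2 + r*(-16*z^2 - 84*z + 22)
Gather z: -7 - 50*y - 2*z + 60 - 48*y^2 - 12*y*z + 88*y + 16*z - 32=-48*y^2 + 38*y + z*(14 - 12*y) + 21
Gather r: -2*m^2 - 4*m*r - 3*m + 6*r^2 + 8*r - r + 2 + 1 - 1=-2*m^2 - 3*m + 6*r^2 + r*(7 - 4*m) + 2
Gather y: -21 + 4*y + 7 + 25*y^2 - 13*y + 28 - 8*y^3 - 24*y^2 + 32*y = -8*y^3 + y^2 + 23*y + 14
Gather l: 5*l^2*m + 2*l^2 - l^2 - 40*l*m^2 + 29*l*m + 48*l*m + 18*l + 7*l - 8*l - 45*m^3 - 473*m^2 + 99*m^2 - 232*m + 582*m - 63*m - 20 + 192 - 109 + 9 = l^2*(5*m + 1) + l*(-40*m^2 + 77*m + 17) - 45*m^3 - 374*m^2 + 287*m + 72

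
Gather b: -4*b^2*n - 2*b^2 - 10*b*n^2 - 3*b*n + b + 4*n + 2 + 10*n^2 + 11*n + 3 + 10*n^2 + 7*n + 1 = b^2*(-4*n - 2) + b*(-10*n^2 - 3*n + 1) + 20*n^2 + 22*n + 6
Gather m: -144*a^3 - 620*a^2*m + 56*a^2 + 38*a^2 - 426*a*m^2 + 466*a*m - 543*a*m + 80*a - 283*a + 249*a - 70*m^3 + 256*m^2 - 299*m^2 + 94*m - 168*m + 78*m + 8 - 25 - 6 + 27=-144*a^3 + 94*a^2 + 46*a - 70*m^3 + m^2*(-426*a - 43) + m*(-620*a^2 - 77*a + 4) + 4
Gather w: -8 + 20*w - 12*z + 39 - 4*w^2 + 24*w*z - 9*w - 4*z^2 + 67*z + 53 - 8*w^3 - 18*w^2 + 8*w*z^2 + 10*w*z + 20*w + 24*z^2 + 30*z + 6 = -8*w^3 - 22*w^2 + w*(8*z^2 + 34*z + 31) + 20*z^2 + 85*z + 90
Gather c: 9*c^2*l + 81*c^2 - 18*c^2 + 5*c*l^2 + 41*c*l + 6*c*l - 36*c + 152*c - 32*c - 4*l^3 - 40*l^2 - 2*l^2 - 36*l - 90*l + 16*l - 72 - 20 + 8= c^2*(9*l + 63) + c*(5*l^2 + 47*l + 84) - 4*l^3 - 42*l^2 - 110*l - 84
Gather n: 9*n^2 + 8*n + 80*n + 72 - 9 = 9*n^2 + 88*n + 63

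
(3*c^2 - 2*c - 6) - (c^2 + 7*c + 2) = 2*c^2 - 9*c - 8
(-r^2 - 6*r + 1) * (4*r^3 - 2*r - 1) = -4*r^5 - 24*r^4 + 6*r^3 + 13*r^2 + 4*r - 1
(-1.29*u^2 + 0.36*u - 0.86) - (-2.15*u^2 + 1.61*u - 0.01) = 0.86*u^2 - 1.25*u - 0.85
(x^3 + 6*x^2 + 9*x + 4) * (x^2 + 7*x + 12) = x^5 + 13*x^4 + 63*x^3 + 139*x^2 + 136*x + 48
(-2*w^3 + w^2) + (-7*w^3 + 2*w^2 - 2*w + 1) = -9*w^3 + 3*w^2 - 2*w + 1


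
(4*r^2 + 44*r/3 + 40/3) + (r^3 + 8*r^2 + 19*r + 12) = r^3 + 12*r^2 + 101*r/3 + 76/3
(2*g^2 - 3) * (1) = 2*g^2 - 3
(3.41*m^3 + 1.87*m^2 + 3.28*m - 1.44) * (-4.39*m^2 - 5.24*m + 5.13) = -14.9699*m^5 - 26.0777*m^4 - 6.7047*m^3 - 1.2725*m^2 + 24.372*m - 7.3872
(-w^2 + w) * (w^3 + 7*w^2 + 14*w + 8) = -w^5 - 6*w^4 - 7*w^3 + 6*w^2 + 8*w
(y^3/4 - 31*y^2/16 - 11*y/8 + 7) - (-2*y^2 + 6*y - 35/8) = y^3/4 + y^2/16 - 59*y/8 + 91/8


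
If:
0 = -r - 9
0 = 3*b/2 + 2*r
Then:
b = 12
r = -9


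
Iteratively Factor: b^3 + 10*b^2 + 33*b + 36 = (b + 3)*(b^2 + 7*b + 12) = (b + 3)*(b + 4)*(b + 3)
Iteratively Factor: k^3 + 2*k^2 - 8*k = (k - 2)*(k^2 + 4*k) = k*(k - 2)*(k + 4)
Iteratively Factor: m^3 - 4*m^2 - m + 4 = (m - 1)*(m^2 - 3*m - 4) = (m - 1)*(m + 1)*(m - 4)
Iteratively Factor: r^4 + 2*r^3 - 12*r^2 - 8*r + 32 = (r - 2)*(r^3 + 4*r^2 - 4*r - 16) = (r - 2)*(r + 4)*(r^2 - 4) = (r - 2)^2*(r + 4)*(r + 2)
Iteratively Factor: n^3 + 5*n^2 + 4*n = (n + 4)*(n^2 + n) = (n + 1)*(n + 4)*(n)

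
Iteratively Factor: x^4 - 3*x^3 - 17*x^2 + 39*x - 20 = (x + 4)*(x^3 - 7*x^2 + 11*x - 5) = (x - 1)*(x + 4)*(x^2 - 6*x + 5) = (x - 1)^2*(x + 4)*(x - 5)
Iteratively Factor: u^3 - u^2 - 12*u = (u + 3)*(u^2 - 4*u) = (u - 4)*(u + 3)*(u)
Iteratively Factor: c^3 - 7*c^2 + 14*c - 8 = (c - 4)*(c^2 - 3*c + 2) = (c - 4)*(c - 2)*(c - 1)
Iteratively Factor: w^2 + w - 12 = (w + 4)*(w - 3)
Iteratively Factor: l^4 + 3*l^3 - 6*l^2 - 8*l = (l - 2)*(l^3 + 5*l^2 + 4*l) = l*(l - 2)*(l^2 + 5*l + 4) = l*(l - 2)*(l + 4)*(l + 1)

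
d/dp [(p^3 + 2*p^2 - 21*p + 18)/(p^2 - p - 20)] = (p^4 - 2*p^3 - 41*p^2 - 116*p + 438)/(p^4 - 2*p^3 - 39*p^2 + 40*p + 400)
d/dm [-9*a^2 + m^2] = 2*m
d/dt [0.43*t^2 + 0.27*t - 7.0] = 0.86*t + 0.27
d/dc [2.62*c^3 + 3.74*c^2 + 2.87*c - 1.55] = 7.86*c^2 + 7.48*c + 2.87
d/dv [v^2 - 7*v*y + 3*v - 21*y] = 2*v - 7*y + 3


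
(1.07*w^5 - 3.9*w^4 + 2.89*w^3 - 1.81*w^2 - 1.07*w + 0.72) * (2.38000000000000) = 2.5466*w^5 - 9.282*w^4 + 6.8782*w^3 - 4.3078*w^2 - 2.5466*w + 1.7136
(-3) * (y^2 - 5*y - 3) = -3*y^2 + 15*y + 9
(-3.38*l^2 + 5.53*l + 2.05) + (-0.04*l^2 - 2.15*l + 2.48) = -3.42*l^2 + 3.38*l + 4.53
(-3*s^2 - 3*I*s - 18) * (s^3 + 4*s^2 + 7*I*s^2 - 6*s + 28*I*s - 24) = -3*s^5 - 12*s^4 - 24*I*s^4 + 21*s^3 - 96*I*s^3 + 84*s^2 - 108*I*s^2 + 108*s - 432*I*s + 432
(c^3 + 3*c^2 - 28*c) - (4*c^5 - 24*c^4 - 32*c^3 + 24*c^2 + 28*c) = -4*c^5 + 24*c^4 + 33*c^3 - 21*c^2 - 56*c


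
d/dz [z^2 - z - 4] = 2*z - 1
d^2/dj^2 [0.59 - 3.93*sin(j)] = 3.93*sin(j)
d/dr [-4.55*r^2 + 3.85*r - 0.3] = 3.85 - 9.1*r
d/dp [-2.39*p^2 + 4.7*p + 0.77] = 4.7 - 4.78*p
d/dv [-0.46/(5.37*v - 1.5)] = 2.4702/(5.37*v - 1.5)^2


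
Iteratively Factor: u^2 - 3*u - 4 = (u + 1)*(u - 4)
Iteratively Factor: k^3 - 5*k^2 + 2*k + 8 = (k - 2)*(k^2 - 3*k - 4) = (k - 2)*(k + 1)*(k - 4)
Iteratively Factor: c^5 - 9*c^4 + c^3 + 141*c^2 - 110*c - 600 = (c + 2)*(c^4 - 11*c^3 + 23*c^2 + 95*c - 300) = (c - 5)*(c + 2)*(c^3 - 6*c^2 - 7*c + 60) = (c - 5)*(c - 4)*(c + 2)*(c^2 - 2*c - 15) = (c - 5)*(c - 4)*(c + 2)*(c + 3)*(c - 5)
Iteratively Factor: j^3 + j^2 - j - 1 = (j + 1)*(j^2 - 1) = (j - 1)*(j + 1)*(j + 1)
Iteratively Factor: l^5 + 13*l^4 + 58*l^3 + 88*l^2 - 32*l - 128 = (l + 4)*(l^4 + 9*l^3 + 22*l^2 - 32) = (l + 4)^2*(l^3 + 5*l^2 + 2*l - 8) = (l + 4)^3*(l^2 + l - 2) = (l - 1)*(l + 4)^3*(l + 2)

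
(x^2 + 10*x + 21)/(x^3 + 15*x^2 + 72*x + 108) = (x + 7)/(x^2 + 12*x + 36)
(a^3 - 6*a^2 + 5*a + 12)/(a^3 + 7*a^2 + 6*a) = (a^2 - 7*a + 12)/(a*(a + 6))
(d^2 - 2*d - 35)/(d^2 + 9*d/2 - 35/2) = 2*(d^2 - 2*d - 35)/(2*d^2 + 9*d - 35)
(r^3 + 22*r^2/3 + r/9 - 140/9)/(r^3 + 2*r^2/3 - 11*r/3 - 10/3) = (r^2 + 17*r/3 - 28/3)/(r^2 - r - 2)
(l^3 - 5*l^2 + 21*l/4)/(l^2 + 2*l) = (l^2 - 5*l + 21/4)/(l + 2)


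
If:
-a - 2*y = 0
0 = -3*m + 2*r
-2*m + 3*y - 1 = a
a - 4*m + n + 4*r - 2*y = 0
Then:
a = -2*y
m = 5*y/2 - 1/2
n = 1 - y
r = 15*y/4 - 3/4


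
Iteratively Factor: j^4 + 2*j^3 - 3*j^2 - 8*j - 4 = (j + 1)*(j^3 + j^2 - 4*j - 4) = (j + 1)*(j + 2)*(j^2 - j - 2) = (j + 1)^2*(j + 2)*(j - 2)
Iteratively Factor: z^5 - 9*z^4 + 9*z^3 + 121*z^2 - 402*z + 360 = (z - 3)*(z^4 - 6*z^3 - 9*z^2 + 94*z - 120) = (z - 3)*(z - 2)*(z^3 - 4*z^2 - 17*z + 60) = (z - 5)*(z - 3)*(z - 2)*(z^2 + z - 12) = (z - 5)*(z - 3)^2*(z - 2)*(z + 4)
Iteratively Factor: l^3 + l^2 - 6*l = (l)*(l^2 + l - 6) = l*(l - 2)*(l + 3)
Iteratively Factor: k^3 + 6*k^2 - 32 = (k + 4)*(k^2 + 2*k - 8) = (k + 4)^2*(k - 2)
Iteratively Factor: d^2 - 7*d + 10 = (d - 5)*(d - 2)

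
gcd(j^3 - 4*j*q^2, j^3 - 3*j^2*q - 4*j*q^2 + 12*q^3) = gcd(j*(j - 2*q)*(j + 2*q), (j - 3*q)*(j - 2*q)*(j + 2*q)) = -j^2 + 4*q^2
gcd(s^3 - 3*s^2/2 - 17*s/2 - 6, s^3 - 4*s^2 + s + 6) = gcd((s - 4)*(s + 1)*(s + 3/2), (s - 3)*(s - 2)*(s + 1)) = s + 1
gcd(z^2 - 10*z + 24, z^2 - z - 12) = z - 4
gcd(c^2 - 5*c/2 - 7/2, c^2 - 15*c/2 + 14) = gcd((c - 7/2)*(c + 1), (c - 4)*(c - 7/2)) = c - 7/2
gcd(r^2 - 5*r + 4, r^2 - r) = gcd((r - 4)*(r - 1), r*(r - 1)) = r - 1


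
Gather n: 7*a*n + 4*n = n*(7*a + 4)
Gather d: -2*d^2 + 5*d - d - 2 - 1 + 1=-2*d^2 + 4*d - 2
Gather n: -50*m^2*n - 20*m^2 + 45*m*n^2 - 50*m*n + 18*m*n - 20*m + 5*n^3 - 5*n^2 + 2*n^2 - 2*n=-20*m^2 - 20*m + 5*n^3 + n^2*(45*m - 3) + n*(-50*m^2 - 32*m - 2)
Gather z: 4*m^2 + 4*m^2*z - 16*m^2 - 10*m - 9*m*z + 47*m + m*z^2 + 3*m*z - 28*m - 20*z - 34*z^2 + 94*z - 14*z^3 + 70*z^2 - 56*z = -12*m^2 + 9*m - 14*z^3 + z^2*(m + 36) + z*(4*m^2 - 6*m + 18)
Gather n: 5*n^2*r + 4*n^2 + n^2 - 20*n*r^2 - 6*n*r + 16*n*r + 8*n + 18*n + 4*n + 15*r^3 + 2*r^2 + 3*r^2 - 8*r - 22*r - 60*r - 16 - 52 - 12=n^2*(5*r + 5) + n*(-20*r^2 + 10*r + 30) + 15*r^3 + 5*r^2 - 90*r - 80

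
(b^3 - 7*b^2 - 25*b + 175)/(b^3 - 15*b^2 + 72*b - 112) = (b^2 - 25)/(b^2 - 8*b + 16)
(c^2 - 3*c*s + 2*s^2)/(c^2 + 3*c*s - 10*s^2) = (c - s)/(c + 5*s)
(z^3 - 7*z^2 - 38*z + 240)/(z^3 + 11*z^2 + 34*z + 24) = (z^2 - 13*z + 40)/(z^2 + 5*z + 4)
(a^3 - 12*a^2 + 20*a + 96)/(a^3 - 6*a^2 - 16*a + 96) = (a^2 - 6*a - 16)/(a^2 - 16)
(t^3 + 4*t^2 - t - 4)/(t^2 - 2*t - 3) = (t^2 + 3*t - 4)/(t - 3)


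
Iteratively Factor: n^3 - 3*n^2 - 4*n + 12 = (n - 2)*(n^2 - n - 6) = (n - 3)*(n - 2)*(n + 2)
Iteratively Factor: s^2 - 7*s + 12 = (s - 3)*(s - 4)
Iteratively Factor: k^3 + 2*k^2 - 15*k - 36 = (k + 3)*(k^2 - k - 12) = (k - 4)*(k + 3)*(k + 3)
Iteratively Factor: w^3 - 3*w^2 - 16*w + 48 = (w - 4)*(w^2 + w - 12) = (w - 4)*(w - 3)*(w + 4)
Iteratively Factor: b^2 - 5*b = (b - 5)*(b)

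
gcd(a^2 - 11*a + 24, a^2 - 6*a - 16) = a - 8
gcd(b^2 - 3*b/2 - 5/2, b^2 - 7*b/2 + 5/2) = b - 5/2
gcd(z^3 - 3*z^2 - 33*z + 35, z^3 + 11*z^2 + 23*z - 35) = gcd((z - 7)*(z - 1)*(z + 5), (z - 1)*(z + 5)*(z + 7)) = z^2 + 4*z - 5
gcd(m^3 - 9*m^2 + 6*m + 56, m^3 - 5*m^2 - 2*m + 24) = m^2 - 2*m - 8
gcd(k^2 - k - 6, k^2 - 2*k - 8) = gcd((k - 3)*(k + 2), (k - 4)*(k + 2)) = k + 2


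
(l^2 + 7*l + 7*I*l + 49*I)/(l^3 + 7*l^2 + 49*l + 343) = 1/(l - 7*I)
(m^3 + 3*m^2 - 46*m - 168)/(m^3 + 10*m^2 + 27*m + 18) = (m^2 - 3*m - 28)/(m^2 + 4*m + 3)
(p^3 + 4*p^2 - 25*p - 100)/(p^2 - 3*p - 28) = (p^2 - 25)/(p - 7)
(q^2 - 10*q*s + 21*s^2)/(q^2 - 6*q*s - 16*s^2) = (-q^2 + 10*q*s - 21*s^2)/(-q^2 + 6*q*s + 16*s^2)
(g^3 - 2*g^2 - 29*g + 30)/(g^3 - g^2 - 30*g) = (g - 1)/g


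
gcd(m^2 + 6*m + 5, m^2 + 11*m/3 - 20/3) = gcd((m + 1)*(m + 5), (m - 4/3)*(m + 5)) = m + 5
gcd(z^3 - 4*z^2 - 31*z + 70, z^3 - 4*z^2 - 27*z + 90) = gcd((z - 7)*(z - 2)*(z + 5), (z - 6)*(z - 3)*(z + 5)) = z + 5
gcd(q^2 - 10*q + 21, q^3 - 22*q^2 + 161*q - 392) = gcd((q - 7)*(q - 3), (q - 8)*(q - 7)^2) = q - 7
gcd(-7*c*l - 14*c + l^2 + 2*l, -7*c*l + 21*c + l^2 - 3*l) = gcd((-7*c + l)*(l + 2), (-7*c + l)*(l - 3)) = 7*c - l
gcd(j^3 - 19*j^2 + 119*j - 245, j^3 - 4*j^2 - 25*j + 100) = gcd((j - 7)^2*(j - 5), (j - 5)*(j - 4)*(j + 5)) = j - 5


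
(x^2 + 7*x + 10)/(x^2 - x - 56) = (x^2 + 7*x + 10)/(x^2 - x - 56)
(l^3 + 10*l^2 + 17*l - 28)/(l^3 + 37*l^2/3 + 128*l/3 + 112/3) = 3*(l - 1)/(3*l + 4)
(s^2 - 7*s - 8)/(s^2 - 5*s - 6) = (s - 8)/(s - 6)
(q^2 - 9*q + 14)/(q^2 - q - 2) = (q - 7)/(q + 1)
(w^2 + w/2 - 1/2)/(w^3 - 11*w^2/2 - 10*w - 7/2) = (2*w - 1)/(2*w^2 - 13*w - 7)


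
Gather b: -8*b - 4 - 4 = -8*b - 8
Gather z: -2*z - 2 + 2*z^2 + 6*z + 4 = 2*z^2 + 4*z + 2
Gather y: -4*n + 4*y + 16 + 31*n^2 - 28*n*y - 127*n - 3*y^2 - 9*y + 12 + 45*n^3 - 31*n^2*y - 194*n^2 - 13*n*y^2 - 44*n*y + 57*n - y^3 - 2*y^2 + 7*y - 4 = 45*n^3 - 163*n^2 - 74*n - y^3 + y^2*(-13*n - 5) + y*(-31*n^2 - 72*n + 2) + 24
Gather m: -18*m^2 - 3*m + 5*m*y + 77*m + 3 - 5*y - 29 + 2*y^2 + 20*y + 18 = -18*m^2 + m*(5*y + 74) + 2*y^2 + 15*y - 8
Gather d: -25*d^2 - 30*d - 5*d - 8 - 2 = -25*d^2 - 35*d - 10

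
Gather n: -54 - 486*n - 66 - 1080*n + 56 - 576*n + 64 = -2142*n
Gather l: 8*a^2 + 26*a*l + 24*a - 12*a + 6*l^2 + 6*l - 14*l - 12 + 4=8*a^2 + 12*a + 6*l^2 + l*(26*a - 8) - 8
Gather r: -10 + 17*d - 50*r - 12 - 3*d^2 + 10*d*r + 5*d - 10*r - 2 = -3*d^2 + 22*d + r*(10*d - 60) - 24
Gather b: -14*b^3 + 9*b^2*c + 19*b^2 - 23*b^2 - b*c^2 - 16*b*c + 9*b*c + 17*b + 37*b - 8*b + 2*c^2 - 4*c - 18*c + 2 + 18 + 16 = -14*b^3 + b^2*(9*c - 4) + b*(-c^2 - 7*c + 46) + 2*c^2 - 22*c + 36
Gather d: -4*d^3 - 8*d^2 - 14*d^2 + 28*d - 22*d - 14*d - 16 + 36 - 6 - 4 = -4*d^3 - 22*d^2 - 8*d + 10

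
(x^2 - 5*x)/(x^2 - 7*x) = (x - 5)/(x - 7)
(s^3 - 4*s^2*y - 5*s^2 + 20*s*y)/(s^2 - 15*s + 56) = s*(s^2 - 4*s*y - 5*s + 20*y)/(s^2 - 15*s + 56)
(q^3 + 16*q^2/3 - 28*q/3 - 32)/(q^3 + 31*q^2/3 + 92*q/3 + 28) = (3*q - 8)/(3*q + 7)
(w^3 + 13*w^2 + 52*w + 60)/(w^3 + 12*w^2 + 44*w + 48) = (w + 5)/(w + 4)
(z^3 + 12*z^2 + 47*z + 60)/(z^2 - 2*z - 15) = (z^2 + 9*z + 20)/(z - 5)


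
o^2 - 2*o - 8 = (o - 4)*(o + 2)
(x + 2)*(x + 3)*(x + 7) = x^3 + 12*x^2 + 41*x + 42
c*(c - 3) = c^2 - 3*c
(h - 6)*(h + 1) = h^2 - 5*h - 6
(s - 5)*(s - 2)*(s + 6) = s^3 - s^2 - 32*s + 60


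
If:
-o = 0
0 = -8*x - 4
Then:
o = 0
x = -1/2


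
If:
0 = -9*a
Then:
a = 0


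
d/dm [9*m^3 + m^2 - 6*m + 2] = 27*m^2 + 2*m - 6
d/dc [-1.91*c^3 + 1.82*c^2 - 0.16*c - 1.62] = -5.73*c^2 + 3.64*c - 0.16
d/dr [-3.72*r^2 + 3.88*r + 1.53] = 3.88 - 7.44*r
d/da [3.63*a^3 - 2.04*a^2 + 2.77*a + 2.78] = 10.89*a^2 - 4.08*a + 2.77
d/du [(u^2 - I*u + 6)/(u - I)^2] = (-I*u - 13)/(u^3 - 3*I*u^2 - 3*u + I)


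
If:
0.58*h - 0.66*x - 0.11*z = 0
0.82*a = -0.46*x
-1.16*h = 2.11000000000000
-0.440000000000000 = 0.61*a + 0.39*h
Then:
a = 0.44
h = -1.82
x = -0.79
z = -4.87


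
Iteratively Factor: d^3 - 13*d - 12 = (d + 3)*(d^2 - 3*d - 4) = (d + 1)*(d + 3)*(d - 4)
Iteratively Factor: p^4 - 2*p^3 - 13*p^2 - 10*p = (p + 2)*(p^3 - 4*p^2 - 5*p) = p*(p + 2)*(p^2 - 4*p - 5) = p*(p + 1)*(p + 2)*(p - 5)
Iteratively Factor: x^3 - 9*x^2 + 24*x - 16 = (x - 4)*(x^2 - 5*x + 4) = (x - 4)*(x - 1)*(x - 4)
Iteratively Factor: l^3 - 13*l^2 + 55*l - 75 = (l - 3)*(l^2 - 10*l + 25) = (l - 5)*(l - 3)*(l - 5)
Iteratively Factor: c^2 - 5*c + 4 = (c - 4)*(c - 1)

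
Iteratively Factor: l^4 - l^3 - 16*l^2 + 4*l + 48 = (l + 3)*(l^3 - 4*l^2 - 4*l + 16) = (l - 2)*(l + 3)*(l^2 - 2*l - 8) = (l - 2)*(l + 2)*(l + 3)*(l - 4)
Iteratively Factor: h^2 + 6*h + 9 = (h + 3)*(h + 3)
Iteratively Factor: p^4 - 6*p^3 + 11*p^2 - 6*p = (p)*(p^3 - 6*p^2 + 11*p - 6) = p*(p - 1)*(p^2 - 5*p + 6) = p*(p - 3)*(p - 1)*(p - 2)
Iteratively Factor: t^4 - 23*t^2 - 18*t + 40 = (t - 5)*(t^3 + 5*t^2 + 2*t - 8) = (t - 5)*(t - 1)*(t^2 + 6*t + 8) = (t - 5)*(t - 1)*(t + 2)*(t + 4)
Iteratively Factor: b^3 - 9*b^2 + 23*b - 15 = (b - 3)*(b^2 - 6*b + 5) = (b - 3)*(b - 1)*(b - 5)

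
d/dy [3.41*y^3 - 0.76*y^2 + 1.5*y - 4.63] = 10.23*y^2 - 1.52*y + 1.5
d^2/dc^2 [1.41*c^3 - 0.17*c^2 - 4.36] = 8.46*c - 0.34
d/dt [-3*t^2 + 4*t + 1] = 4 - 6*t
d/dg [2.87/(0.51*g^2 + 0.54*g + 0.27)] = (-2.9274*g - 1.5498)/(0.51*g^2 + 0.54*g + 0.27)^2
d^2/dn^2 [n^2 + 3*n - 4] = 2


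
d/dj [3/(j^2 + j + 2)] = 3*(-2*j - 1)/(j^2 + j + 2)^2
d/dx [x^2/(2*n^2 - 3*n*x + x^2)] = x*(4*n^2 - 6*n*x + 2*x^2 + x*(3*n - 2*x))/(2*n^2 - 3*n*x + x^2)^2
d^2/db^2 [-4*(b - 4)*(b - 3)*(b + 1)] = 48 - 24*b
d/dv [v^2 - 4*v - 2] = 2*v - 4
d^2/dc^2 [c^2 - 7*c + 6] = 2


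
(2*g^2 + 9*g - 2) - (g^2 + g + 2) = g^2 + 8*g - 4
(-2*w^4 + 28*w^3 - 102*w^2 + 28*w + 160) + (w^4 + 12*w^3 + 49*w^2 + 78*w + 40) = -w^4 + 40*w^3 - 53*w^2 + 106*w + 200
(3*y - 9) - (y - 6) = 2*y - 3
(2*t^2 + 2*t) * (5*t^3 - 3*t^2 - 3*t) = 10*t^5 + 4*t^4 - 12*t^3 - 6*t^2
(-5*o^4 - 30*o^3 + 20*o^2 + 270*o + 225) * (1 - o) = 5*o^5 + 25*o^4 - 50*o^3 - 250*o^2 + 45*o + 225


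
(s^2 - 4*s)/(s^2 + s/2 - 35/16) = 16*s*(s - 4)/(16*s^2 + 8*s - 35)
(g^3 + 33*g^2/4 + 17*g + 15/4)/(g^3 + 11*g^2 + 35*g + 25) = (4*g^2 + 13*g + 3)/(4*(g^2 + 6*g + 5))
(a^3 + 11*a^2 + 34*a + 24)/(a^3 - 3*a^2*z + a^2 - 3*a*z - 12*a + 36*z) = (-a^2 - 7*a - 6)/(-a^2 + 3*a*z + 3*a - 9*z)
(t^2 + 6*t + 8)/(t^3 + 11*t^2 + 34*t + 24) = (t + 2)/(t^2 + 7*t + 6)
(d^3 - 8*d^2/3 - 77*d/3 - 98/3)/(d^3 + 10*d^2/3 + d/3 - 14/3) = (d - 7)/(d - 1)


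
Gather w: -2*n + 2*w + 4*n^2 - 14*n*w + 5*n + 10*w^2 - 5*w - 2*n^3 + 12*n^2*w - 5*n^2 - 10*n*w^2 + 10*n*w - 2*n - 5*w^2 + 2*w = -2*n^3 - n^2 + n + w^2*(5 - 10*n) + w*(12*n^2 - 4*n - 1)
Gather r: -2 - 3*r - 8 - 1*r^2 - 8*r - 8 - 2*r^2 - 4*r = -3*r^2 - 15*r - 18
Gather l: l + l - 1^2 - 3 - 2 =2*l - 6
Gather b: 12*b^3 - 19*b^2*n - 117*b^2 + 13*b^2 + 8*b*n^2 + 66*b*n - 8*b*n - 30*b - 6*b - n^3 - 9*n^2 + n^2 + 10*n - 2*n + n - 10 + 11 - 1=12*b^3 + b^2*(-19*n - 104) + b*(8*n^2 + 58*n - 36) - n^3 - 8*n^2 + 9*n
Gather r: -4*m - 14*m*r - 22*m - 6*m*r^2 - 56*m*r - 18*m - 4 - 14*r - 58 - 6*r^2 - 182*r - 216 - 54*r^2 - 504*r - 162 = -44*m + r^2*(-6*m - 60) + r*(-70*m - 700) - 440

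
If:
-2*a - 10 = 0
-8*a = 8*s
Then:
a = -5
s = 5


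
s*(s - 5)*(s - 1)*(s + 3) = s^4 - 3*s^3 - 13*s^2 + 15*s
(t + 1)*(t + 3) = t^2 + 4*t + 3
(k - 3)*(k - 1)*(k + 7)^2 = k^4 + 10*k^3 - 4*k^2 - 154*k + 147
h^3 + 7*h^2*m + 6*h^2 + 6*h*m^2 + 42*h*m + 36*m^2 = (h + 6)*(h + m)*(h + 6*m)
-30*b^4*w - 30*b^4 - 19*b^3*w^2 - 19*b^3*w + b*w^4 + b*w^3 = (-5*b + w)*(2*b + w)*(3*b + w)*(b*w + b)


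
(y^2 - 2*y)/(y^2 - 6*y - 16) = y*(2 - y)/(-y^2 + 6*y + 16)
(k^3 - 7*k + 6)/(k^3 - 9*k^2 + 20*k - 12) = (k + 3)/(k - 6)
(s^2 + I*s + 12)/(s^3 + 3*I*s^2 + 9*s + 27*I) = (s + 4*I)/(s^2 + 6*I*s - 9)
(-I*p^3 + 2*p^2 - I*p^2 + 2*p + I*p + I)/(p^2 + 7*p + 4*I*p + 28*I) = (-I*p^3 + p^2*(2 - I) + p*(2 + I) + I)/(p^2 + p*(7 + 4*I) + 28*I)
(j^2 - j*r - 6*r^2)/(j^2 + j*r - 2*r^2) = (-j + 3*r)/(-j + r)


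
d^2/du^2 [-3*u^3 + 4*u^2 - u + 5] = 8 - 18*u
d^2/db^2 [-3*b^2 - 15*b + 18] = -6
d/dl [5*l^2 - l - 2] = 10*l - 1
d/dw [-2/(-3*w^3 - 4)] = -18*w^2/(3*w^3 + 4)^2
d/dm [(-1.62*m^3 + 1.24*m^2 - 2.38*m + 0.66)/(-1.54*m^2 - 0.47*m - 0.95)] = (2.4948*m^4 + 1.5228*m^3 + 0.369*m^2 - 0.3232*m + 2.5712)/(2.3716*m^4 + 1.4476*m^3 + 3.1469*m^2 + 0.893*m + 0.9025)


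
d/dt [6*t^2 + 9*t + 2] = 12*t + 9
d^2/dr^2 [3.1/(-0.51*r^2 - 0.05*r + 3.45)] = (1.61262*r^2 + 0.1581*r - 3.1*(1.02*r + 0.05)*(2.04*r + 0.1) - 10.9089)/(0.51*r^2 + 0.05*r - 3.45)^3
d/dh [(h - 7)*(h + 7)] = 2*h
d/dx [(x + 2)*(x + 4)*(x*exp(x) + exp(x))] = (x^3 + 10*x^2 + 28*x + 22)*exp(x)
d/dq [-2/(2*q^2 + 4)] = 2*q/(q^2 + 2)^2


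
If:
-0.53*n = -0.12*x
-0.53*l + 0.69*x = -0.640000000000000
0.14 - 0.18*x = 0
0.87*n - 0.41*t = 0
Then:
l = 2.22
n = 0.18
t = 0.37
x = 0.78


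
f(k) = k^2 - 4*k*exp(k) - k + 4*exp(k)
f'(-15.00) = -31.00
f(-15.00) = 240.00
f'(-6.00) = -12.94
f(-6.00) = 42.07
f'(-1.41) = -2.44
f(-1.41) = 5.75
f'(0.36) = -2.34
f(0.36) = 3.44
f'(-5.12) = -11.12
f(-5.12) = 31.48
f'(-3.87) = -8.42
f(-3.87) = 19.25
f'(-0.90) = -1.34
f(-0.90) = 4.80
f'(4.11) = -994.74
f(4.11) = -745.40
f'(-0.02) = -0.96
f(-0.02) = 4.02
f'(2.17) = -72.68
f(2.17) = -38.45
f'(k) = -4*k*exp(k) + 2*k - 1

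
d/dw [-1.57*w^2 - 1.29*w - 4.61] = -3.14*w - 1.29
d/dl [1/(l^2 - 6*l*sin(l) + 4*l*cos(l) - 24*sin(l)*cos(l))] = 2*(2*l*sin(l) + 3*l*cos(l) - l + 3*sin(l) - 2*cos(l) + 12*cos(2*l))/((l - 6*sin(l))^2*(l + 4*cos(l))^2)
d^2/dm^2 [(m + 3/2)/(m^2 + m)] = (-m*(m + 1)*(6*m + 5) + (2*m + 1)^2*(2*m + 3))/(m^3*(m + 1)^3)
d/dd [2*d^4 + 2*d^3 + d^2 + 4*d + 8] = 8*d^3 + 6*d^2 + 2*d + 4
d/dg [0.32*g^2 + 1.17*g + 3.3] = 0.64*g + 1.17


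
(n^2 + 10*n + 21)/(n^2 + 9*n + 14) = (n + 3)/(n + 2)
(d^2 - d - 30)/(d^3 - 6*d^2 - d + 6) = (d + 5)/(d^2 - 1)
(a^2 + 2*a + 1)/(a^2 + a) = (a + 1)/a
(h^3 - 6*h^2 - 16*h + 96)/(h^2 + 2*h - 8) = (h^2 - 10*h + 24)/(h - 2)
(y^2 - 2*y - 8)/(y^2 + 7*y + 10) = (y - 4)/(y + 5)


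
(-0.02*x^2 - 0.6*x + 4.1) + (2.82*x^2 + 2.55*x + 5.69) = 2.8*x^2 + 1.95*x + 9.79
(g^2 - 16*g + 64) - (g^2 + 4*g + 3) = 61 - 20*g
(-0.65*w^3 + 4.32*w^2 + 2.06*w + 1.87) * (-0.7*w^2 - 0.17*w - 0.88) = 0.455*w^5 - 2.9135*w^4 - 1.6044*w^3 - 5.4608*w^2 - 2.1307*w - 1.6456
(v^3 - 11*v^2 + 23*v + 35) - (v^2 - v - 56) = v^3 - 12*v^2 + 24*v + 91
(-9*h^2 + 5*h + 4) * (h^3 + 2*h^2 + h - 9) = -9*h^5 - 13*h^4 + 5*h^3 + 94*h^2 - 41*h - 36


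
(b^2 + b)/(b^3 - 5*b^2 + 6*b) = (b + 1)/(b^2 - 5*b + 6)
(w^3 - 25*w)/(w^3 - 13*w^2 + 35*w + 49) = w*(w^2 - 25)/(w^3 - 13*w^2 + 35*w + 49)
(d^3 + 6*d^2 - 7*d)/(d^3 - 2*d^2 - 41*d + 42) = d*(d + 7)/(d^2 - d - 42)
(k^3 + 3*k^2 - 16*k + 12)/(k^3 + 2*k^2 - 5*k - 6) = (k^2 + 5*k - 6)/(k^2 + 4*k + 3)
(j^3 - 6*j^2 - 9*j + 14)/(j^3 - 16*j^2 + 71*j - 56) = (j + 2)/(j - 8)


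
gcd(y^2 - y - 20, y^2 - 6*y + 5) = y - 5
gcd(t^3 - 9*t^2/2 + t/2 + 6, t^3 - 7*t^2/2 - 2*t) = t - 4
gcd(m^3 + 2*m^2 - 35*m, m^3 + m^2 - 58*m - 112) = m + 7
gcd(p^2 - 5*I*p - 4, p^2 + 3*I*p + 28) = p - 4*I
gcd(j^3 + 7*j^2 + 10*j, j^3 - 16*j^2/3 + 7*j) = j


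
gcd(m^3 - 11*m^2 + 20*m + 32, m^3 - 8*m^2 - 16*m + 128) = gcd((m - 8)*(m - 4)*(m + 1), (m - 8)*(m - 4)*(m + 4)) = m^2 - 12*m + 32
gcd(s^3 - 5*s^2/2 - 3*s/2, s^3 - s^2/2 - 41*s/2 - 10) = s + 1/2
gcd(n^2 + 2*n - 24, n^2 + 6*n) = n + 6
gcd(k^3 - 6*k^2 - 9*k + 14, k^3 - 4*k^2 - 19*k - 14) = k^2 - 5*k - 14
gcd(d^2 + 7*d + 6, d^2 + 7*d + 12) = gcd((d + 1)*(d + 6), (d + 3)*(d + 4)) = 1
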